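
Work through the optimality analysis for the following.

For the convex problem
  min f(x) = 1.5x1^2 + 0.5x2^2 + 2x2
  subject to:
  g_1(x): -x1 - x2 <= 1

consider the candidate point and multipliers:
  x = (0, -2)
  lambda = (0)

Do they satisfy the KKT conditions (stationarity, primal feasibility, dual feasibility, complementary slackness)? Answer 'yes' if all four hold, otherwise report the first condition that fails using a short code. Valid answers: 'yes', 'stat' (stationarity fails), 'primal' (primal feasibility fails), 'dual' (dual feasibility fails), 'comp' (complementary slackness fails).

Gradient of f: grad f(x) = Q x + c = (0, 0)
Constraint values g_i(x) = a_i^T x - b_i:
  g_1((0, -2)) = 1
Stationarity residual: grad f(x) + sum_i lambda_i a_i = (0, 0)
  -> stationarity OK
Primal feasibility (all g_i <= 0): FAILS
Dual feasibility (all lambda_i >= 0): OK
Complementary slackness (lambda_i * g_i(x) = 0 for all i): OK

Verdict: the first failing condition is primal_feasibility -> primal.

primal


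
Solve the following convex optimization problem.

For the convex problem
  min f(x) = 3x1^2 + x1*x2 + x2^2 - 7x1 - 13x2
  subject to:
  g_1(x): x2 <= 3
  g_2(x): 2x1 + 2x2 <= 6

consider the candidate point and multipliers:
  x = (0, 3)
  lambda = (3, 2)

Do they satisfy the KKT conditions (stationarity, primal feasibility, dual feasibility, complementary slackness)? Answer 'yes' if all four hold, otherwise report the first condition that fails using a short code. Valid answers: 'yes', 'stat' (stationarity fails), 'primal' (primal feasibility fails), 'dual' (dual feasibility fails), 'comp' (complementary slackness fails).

Gradient of f: grad f(x) = Q x + c = (-4, -7)
Constraint values g_i(x) = a_i^T x - b_i:
  g_1((0, 3)) = 0
  g_2((0, 3)) = 0
Stationarity residual: grad f(x) + sum_i lambda_i a_i = (0, 0)
  -> stationarity OK
Primal feasibility (all g_i <= 0): OK
Dual feasibility (all lambda_i >= 0): OK
Complementary slackness (lambda_i * g_i(x) = 0 for all i): OK

Verdict: yes, KKT holds.

yes


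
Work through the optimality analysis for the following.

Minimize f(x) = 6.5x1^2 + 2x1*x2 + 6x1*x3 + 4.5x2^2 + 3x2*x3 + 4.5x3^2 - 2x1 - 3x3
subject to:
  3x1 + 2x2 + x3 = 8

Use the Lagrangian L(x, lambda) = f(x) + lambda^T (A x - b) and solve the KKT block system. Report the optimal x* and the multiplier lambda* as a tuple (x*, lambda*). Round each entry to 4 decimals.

Form the Lagrangian:
  L(x, lambda) = (1/2) x^T Q x + c^T x + lambda^T (A x - b)
Stationarity (grad_x L = 0): Q x + c + A^T lambda = 0.
Primal feasibility: A x = b.

This gives the KKT block system:
  [ Q   A^T ] [ x     ]   [-c ]
  [ A    0  ] [ lambda ] = [ b ]

Solving the linear system:
  x*      = (1.9202, 1.418, -0.5965)
  lambda* = (-7.4064)
  f(x*)   = 28.6001

x* = (1.9202, 1.418, -0.5965), lambda* = (-7.4064)


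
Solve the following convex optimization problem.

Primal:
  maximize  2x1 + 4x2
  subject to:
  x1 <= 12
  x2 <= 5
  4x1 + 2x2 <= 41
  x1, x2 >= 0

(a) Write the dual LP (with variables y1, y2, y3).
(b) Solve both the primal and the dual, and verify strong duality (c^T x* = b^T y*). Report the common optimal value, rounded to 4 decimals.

The standard primal-dual pair for 'max c^T x s.t. A x <= b, x >= 0' is:
  Dual:  min b^T y  s.t.  A^T y >= c,  y >= 0.

So the dual LP is:
  minimize  12y1 + 5y2 + 41y3
  subject to:
    y1 + 4y3 >= 2
    y2 + 2y3 >= 4
    y1, y2, y3 >= 0

Solving the primal: x* = (7.75, 5).
  primal value c^T x* = 35.5.
Solving the dual: y* = (0, 3, 0.5).
  dual value b^T y* = 35.5.
Strong duality: c^T x* = b^T y*. Confirmed.

35.5


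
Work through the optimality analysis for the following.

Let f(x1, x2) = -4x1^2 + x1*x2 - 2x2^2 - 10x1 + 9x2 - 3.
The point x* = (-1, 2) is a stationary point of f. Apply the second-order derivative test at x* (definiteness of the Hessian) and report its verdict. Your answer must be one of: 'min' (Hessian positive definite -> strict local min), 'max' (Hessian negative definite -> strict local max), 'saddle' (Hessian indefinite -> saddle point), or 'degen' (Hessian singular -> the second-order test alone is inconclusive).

Compute the Hessian H = grad^2 f:
  H = [[-8, 1], [1, -4]]
Verify stationarity: grad f(x*) = H x* + g = (0, 0).
Eigenvalues of H: -8.2361, -3.7639.
Both eigenvalues < 0, so H is negative definite -> x* is a strict local max.

max


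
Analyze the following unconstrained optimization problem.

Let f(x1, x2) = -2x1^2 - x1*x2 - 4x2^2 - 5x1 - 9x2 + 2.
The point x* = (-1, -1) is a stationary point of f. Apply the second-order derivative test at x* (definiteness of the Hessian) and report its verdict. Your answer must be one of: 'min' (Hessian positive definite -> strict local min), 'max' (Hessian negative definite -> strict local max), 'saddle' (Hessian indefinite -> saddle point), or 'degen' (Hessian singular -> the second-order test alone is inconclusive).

Compute the Hessian H = grad^2 f:
  H = [[-4, -1], [-1, -8]]
Verify stationarity: grad f(x*) = H x* + g = (0, 0).
Eigenvalues of H: -8.2361, -3.7639.
Both eigenvalues < 0, so H is negative definite -> x* is a strict local max.

max


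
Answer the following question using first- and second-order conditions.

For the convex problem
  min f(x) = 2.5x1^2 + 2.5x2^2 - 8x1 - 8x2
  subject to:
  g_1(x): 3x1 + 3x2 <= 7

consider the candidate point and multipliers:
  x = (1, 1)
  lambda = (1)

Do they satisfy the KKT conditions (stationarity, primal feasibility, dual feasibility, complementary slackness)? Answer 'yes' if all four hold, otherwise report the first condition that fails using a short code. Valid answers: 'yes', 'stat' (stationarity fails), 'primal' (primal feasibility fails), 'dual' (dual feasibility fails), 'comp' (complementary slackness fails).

Gradient of f: grad f(x) = Q x + c = (-3, -3)
Constraint values g_i(x) = a_i^T x - b_i:
  g_1((1, 1)) = -1
Stationarity residual: grad f(x) + sum_i lambda_i a_i = (0, 0)
  -> stationarity OK
Primal feasibility (all g_i <= 0): OK
Dual feasibility (all lambda_i >= 0): OK
Complementary slackness (lambda_i * g_i(x) = 0 for all i): FAILS

Verdict: the first failing condition is complementary_slackness -> comp.

comp


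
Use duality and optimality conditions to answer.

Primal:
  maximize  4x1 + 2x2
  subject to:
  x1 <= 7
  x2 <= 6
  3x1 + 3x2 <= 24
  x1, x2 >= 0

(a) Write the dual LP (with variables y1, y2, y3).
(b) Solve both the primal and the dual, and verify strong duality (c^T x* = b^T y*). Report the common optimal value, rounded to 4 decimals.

The standard primal-dual pair for 'max c^T x s.t. A x <= b, x >= 0' is:
  Dual:  min b^T y  s.t.  A^T y >= c,  y >= 0.

So the dual LP is:
  minimize  7y1 + 6y2 + 24y3
  subject to:
    y1 + 3y3 >= 4
    y2 + 3y3 >= 2
    y1, y2, y3 >= 0

Solving the primal: x* = (7, 1).
  primal value c^T x* = 30.
Solving the dual: y* = (2, 0, 0.6667).
  dual value b^T y* = 30.
Strong duality: c^T x* = b^T y*. Confirmed.

30


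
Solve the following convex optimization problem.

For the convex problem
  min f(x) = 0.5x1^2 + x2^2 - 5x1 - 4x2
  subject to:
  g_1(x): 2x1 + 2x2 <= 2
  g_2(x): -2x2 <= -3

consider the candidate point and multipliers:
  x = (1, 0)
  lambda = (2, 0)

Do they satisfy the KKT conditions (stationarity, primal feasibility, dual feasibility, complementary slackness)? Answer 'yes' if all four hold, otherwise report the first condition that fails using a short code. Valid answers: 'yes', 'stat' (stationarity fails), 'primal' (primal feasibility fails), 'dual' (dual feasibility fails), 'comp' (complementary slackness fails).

Gradient of f: grad f(x) = Q x + c = (-4, -4)
Constraint values g_i(x) = a_i^T x - b_i:
  g_1((1, 0)) = 0
  g_2((1, 0)) = 3
Stationarity residual: grad f(x) + sum_i lambda_i a_i = (0, 0)
  -> stationarity OK
Primal feasibility (all g_i <= 0): FAILS
Dual feasibility (all lambda_i >= 0): OK
Complementary slackness (lambda_i * g_i(x) = 0 for all i): OK

Verdict: the first failing condition is primal_feasibility -> primal.

primal


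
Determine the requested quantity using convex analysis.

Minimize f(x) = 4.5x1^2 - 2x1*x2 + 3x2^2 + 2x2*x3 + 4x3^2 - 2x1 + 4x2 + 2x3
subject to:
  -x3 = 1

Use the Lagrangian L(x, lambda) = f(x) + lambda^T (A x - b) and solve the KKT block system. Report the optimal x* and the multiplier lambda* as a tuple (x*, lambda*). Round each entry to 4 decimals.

Form the Lagrangian:
  L(x, lambda) = (1/2) x^T Q x + c^T x + lambda^T (A x - b)
Stationarity (grad_x L = 0): Q x + c + A^T lambda = 0.
Primal feasibility: A x = b.

This gives the KKT block system:
  [ Q   A^T ] [ x     ]   [-c ]
  [ A    0  ] [ lambda ] = [ b ]

Solving the linear system:
  x*      = (0.16, -0.28, -1)
  lambda* = (-6.56)
  f(x*)   = 1.56

x* = (0.16, -0.28, -1), lambda* = (-6.56)


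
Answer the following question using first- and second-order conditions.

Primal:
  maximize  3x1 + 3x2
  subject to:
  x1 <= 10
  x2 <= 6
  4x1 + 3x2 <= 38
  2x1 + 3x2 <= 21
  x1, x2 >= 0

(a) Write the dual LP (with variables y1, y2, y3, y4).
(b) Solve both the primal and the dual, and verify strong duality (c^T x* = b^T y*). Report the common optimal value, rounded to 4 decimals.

The standard primal-dual pair for 'max c^T x s.t. A x <= b, x >= 0' is:
  Dual:  min b^T y  s.t.  A^T y >= c,  y >= 0.

So the dual LP is:
  minimize  10y1 + 6y2 + 38y3 + 21y4
  subject to:
    y1 + 4y3 + 2y4 >= 3
    y2 + 3y3 + 3y4 >= 3
    y1, y2, y3, y4 >= 0

Solving the primal: x* = (8.5, 1.3333).
  primal value c^T x* = 29.5.
Solving the dual: y* = (0, 0, 0.5, 0.5).
  dual value b^T y* = 29.5.
Strong duality: c^T x* = b^T y*. Confirmed.

29.5


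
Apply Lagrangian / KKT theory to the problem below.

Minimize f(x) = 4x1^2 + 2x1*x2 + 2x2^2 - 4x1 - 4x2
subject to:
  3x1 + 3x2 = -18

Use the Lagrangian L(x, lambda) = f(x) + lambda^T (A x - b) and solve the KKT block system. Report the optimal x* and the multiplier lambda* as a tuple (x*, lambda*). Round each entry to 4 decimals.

Form the Lagrangian:
  L(x, lambda) = (1/2) x^T Q x + c^T x + lambda^T (A x - b)
Stationarity (grad_x L = 0): Q x + c + A^T lambda = 0.
Primal feasibility: A x = b.

This gives the KKT block system:
  [ Q   A^T ] [ x     ]   [-c ]
  [ A    0  ] [ lambda ] = [ b ]

Solving the linear system:
  x*      = (-1.5, -4.5)
  lambda* = (8.3333)
  f(x*)   = 87

x* = (-1.5, -4.5), lambda* = (8.3333)


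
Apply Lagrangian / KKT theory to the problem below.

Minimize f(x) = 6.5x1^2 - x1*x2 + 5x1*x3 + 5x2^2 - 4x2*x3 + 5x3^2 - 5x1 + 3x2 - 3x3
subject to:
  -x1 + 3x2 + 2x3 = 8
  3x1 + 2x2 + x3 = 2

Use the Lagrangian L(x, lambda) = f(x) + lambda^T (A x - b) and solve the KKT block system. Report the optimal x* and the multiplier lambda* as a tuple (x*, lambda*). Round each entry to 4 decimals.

Form the Lagrangian:
  L(x, lambda) = (1/2) x^T Q x + c^T x + lambda^T (A x - b)
Stationarity (grad_x L = 0): Q x + c + A^T lambda = 0.
Primal feasibility: A x = b.

This gives the KKT block system:
  [ Q   A^T ] [ x     ]   [-c ]
  [ A    0  ] [ lambda ] = [ b ]

Solving the linear system:
  x*      = (-0.7464, 1.225, 1.7892)
  lambda* = (-3.6804, 1.1007)
  f(x*)   = 14.6406

x* = (-0.7464, 1.225, 1.7892), lambda* = (-3.6804, 1.1007)


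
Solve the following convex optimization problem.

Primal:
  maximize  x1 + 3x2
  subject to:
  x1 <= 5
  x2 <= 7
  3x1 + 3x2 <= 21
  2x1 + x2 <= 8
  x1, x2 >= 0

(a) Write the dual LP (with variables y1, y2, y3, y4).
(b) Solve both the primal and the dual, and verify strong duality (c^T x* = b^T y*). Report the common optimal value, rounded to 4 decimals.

The standard primal-dual pair for 'max c^T x s.t. A x <= b, x >= 0' is:
  Dual:  min b^T y  s.t.  A^T y >= c,  y >= 0.

So the dual LP is:
  minimize  5y1 + 7y2 + 21y3 + 8y4
  subject to:
    y1 + 3y3 + 2y4 >= 1
    y2 + 3y3 + y4 >= 3
    y1, y2, y3, y4 >= 0

Solving the primal: x* = (0, 7).
  primal value c^T x* = 21.
Solving the dual: y* = (0, 2, 0.3333, 0).
  dual value b^T y* = 21.
Strong duality: c^T x* = b^T y*. Confirmed.

21


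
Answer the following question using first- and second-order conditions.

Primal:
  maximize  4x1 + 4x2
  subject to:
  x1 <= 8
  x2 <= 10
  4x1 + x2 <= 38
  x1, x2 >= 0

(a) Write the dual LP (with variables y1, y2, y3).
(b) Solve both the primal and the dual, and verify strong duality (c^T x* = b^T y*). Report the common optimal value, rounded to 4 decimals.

The standard primal-dual pair for 'max c^T x s.t. A x <= b, x >= 0' is:
  Dual:  min b^T y  s.t.  A^T y >= c,  y >= 0.

So the dual LP is:
  minimize  8y1 + 10y2 + 38y3
  subject to:
    y1 + 4y3 >= 4
    y2 + y3 >= 4
    y1, y2, y3 >= 0

Solving the primal: x* = (7, 10).
  primal value c^T x* = 68.
Solving the dual: y* = (0, 3, 1).
  dual value b^T y* = 68.
Strong duality: c^T x* = b^T y*. Confirmed.

68


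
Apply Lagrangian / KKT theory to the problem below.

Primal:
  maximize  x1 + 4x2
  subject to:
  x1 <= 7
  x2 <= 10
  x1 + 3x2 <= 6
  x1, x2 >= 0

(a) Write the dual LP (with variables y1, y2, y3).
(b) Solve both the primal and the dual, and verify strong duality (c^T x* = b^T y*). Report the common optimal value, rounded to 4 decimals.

The standard primal-dual pair for 'max c^T x s.t. A x <= b, x >= 0' is:
  Dual:  min b^T y  s.t.  A^T y >= c,  y >= 0.

So the dual LP is:
  minimize  7y1 + 10y2 + 6y3
  subject to:
    y1 + y3 >= 1
    y2 + 3y3 >= 4
    y1, y2, y3 >= 0

Solving the primal: x* = (0, 2).
  primal value c^T x* = 8.
Solving the dual: y* = (0, 0, 1.3333).
  dual value b^T y* = 8.
Strong duality: c^T x* = b^T y*. Confirmed.

8


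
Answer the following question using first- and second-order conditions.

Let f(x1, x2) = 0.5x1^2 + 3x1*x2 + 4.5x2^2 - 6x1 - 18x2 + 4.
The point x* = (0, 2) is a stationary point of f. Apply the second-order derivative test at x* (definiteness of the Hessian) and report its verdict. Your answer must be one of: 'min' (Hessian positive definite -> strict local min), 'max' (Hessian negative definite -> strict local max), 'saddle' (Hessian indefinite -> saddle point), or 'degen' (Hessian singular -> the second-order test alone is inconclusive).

Compute the Hessian H = grad^2 f:
  H = [[1, 3], [3, 9]]
Verify stationarity: grad f(x*) = H x* + g = (0, 0).
Eigenvalues of H: 0, 10.
H has a zero eigenvalue (singular; positive semidefinite but not definite), so H is neither positive definite, negative definite, nor indefinite. The second-order test alone is inconclusive -> degen.
(Indeed, f is constant along the null direction of H through x*, so x* is not a strict local extremum.)

degen


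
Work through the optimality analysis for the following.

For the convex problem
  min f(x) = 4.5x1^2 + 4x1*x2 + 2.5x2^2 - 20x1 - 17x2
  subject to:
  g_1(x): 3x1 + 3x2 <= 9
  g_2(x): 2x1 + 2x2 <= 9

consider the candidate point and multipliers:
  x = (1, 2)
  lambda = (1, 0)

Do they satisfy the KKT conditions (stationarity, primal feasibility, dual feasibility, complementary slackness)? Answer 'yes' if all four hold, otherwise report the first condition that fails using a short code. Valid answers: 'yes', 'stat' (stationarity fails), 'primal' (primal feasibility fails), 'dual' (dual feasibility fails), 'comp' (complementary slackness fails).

Gradient of f: grad f(x) = Q x + c = (-3, -3)
Constraint values g_i(x) = a_i^T x - b_i:
  g_1((1, 2)) = 0
  g_2((1, 2)) = -3
Stationarity residual: grad f(x) + sum_i lambda_i a_i = (0, 0)
  -> stationarity OK
Primal feasibility (all g_i <= 0): OK
Dual feasibility (all lambda_i >= 0): OK
Complementary slackness (lambda_i * g_i(x) = 0 for all i): OK

Verdict: yes, KKT holds.

yes


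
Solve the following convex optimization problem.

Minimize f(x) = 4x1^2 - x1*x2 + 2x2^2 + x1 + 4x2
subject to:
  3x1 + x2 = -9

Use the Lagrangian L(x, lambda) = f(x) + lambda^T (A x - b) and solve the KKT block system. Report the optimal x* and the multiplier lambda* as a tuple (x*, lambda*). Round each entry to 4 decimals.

Form the Lagrangian:
  L(x, lambda) = (1/2) x^T Q x + c^T x + lambda^T (A x - b)
Stationarity (grad_x L = 0): Q x + c + A^T lambda = 0.
Primal feasibility: A x = b.

This gives the KKT block system:
  [ Q   A^T ] [ x     ]   [-c ]
  [ A    0  ] [ lambda ] = [ b ]

Solving the linear system:
  x*      = (-2.12, -2.64)
  lambda* = (4.44)
  f(x*)   = 13.64

x* = (-2.12, -2.64), lambda* = (4.44)


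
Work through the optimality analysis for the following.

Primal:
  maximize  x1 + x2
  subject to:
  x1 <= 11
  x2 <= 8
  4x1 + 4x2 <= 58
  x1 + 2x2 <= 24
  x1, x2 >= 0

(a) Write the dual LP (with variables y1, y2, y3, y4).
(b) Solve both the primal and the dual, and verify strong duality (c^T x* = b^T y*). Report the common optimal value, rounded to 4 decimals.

The standard primal-dual pair for 'max c^T x s.t. A x <= b, x >= 0' is:
  Dual:  min b^T y  s.t.  A^T y >= c,  y >= 0.

So the dual LP is:
  minimize  11y1 + 8y2 + 58y3 + 24y4
  subject to:
    y1 + 4y3 + y4 >= 1
    y2 + 4y3 + 2y4 >= 1
    y1, y2, y3, y4 >= 0

Solving the primal: x* = (11, 3.5).
  primal value c^T x* = 14.5.
Solving the dual: y* = (0, 0, 0.25, 0).
  dual value b^T y* = 14.5.
Strong duality: c^T x* = b^T y*. Confirmed.

14.5


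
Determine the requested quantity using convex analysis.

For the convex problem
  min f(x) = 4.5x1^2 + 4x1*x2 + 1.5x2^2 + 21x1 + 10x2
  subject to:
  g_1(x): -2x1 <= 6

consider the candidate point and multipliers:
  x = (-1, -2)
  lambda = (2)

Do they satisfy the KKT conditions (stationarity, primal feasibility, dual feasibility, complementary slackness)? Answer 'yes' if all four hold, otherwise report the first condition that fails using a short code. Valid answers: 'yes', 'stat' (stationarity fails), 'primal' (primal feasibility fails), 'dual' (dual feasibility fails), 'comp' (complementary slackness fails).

Gradient of f: grad f(x) = Q x + c = (4, 0)
Constraint values g_i(x) = a_i^T x - b_i:
  g_1((-1, -2)) = -4
Stationarity residual: grad f(x) + sum_i lambda_i a_i = (0, 0)
  -> stationarity OK
Primal feasibility (all g_i <= 0): OK
Dual feasibility (all lambda_i >= 0): OK
Complementary slackness (lambda_i * g_i(x) = 0 for all i): FAILS

Verdict: the first failing condition is complementary_slackness -> comp.

comp


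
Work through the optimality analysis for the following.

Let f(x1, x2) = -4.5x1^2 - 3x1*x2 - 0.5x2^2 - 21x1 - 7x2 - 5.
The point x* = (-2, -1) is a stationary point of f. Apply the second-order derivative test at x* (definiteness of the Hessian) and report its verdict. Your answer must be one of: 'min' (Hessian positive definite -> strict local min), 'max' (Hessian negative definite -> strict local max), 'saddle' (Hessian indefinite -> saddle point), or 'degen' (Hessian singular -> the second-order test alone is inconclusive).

Compute the Hessian H = grad^2 f:
  H = [[-9, -3], [-3, -1]]
Verify stationarity: grad f(x*) = H x* + g = (0, 0).
Eigenvalues of H: -10, 0.
H has a zero eigenvalue (singular; negative semidefinite but not definite), so H is neither positive definite, negative definite, nor indefinite. The second-order test alone is inconclusive -> degen.
(Indeed, f is constant along the null direction of H through x*, so x* is not a strict local extremum.)

degen


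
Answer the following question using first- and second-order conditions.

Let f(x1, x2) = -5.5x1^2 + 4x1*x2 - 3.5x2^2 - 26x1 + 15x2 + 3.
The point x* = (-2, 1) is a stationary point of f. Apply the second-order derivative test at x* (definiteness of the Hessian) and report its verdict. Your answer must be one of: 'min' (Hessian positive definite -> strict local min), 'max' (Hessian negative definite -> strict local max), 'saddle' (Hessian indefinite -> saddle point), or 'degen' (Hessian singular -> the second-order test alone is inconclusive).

Compute the Hessian H = grad^2 f:
  H = [[-11, 4], [4, -7]]
Verify stationarity: grad f(x*) = H x* + g = (0, 0).
Eigenvalues of H: -13.4721, -4.5279.
Both eigenvalues < 0, so H is negative definite -> x* is a strict local max.

max


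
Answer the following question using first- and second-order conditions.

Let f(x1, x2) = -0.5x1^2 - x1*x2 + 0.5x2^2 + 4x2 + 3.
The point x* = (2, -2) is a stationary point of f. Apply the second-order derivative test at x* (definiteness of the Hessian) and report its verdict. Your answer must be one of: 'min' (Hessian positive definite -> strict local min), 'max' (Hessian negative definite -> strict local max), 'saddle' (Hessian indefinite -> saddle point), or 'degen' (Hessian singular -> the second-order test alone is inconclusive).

Compute the Hessian H = grad^2 f:
  H = [[-1, -1], [-1, 1]]
Verify stationarity: grad f(x*) = H x* + g = (0, 0).
Eigenvalues of H: -1.4142, 1.4142.
Eigenvalues have mixed signs, so H is indefinite -> x* is a saddle point.

saddle


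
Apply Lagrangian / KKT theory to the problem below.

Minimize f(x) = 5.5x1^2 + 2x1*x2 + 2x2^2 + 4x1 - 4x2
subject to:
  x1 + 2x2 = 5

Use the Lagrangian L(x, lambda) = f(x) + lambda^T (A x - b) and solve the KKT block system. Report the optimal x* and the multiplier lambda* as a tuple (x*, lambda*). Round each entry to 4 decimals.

Form the Lagrangian:
  L(x, lambda) = (1/2) x^T Q x + c^T x + lambda^T (A x - b)
Stationarity (grad_x L = 0): Q x + c + A^T lambda = 0.
Primal feasibility: A x = b.

This gives the KKT block system:
  [ Q   A^T ] [ x     ]   [-c ]
  [ A    0  ] [ lambda ] = [ b ]

Solving the linear system:
  x*      = (-0.6, 2.8)
  lambda* = (-3)
  f(x*)   = 0.7

x* = (-0.6, 2.8), lambda* = (-3)


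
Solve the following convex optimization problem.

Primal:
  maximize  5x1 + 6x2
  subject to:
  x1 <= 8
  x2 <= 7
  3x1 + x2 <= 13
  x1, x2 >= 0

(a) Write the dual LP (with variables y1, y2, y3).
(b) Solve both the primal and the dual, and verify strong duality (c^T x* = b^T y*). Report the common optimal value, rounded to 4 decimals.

The standard primal-dual pair for 'max c^T x s.t. A x <= b, x >= 0' is:
  Dual:  min b^T y  s.t.  A^T y >= c,  y >= 0.

So the dual LP is:
  minimize  8y1 + 7y2 + 13y3
  subject to:
    y1 + 3y3 >= 5
    y2 + y3 >= 6
    y1, y2, y3 >= 0

Solving the primal: x* = (2, 7).
  primal value c^T x* = 52.
Solving the dual: y* = (0, 4.3333, 1.6667).
  dual value b^T y* = 52.
Strong duality: c^T x* = b^T y*. Confirmed.

52


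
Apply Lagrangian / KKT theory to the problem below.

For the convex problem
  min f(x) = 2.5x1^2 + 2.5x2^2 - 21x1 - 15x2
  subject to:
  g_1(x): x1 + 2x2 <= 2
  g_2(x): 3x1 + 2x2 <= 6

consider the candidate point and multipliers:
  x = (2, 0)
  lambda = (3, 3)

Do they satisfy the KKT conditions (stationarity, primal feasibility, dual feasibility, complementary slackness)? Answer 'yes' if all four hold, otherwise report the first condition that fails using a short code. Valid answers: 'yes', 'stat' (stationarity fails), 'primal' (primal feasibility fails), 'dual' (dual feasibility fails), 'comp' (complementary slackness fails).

Gradient of f: grad f(x) = Q x + c = (-11, -15)
Constraint values g_i(x) = a_i^T x - b_i:
  g_1((2, 0)) = 0
  g_2((2, 0)) = 0
Stationarity residual: grad f(x) + sum_i lambda_i a_i = (1, -3)
  -> stationarity FAILS
Primal feasibility (all g_i <= 0): OK
Dual feasibility (all lambda_i >= 0): OK
Complementary slackness (lambda_i * g_i(x) = 0 for all i): OK

Verdict: the first failing condition is stationarity -> stat.

stat


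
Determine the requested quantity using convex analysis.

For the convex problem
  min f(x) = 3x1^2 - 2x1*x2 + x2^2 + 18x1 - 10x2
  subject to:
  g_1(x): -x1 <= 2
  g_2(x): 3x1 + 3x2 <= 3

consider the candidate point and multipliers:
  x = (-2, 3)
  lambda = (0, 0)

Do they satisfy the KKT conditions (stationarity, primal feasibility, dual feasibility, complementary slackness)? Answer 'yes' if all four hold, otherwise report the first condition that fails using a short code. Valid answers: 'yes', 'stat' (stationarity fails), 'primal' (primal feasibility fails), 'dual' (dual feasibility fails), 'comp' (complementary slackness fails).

Gradient of f: grad f(x) = Q x + c = (0, 0)
Constraint values g_i(x) = a_i^T x - b_i:
  g_1((-2, 3)) = 0
  g_2((-2, 3)) = 0
Stationarity residual: grad f(x) + sum_i lambda_i a_i = (0, 0)
  -> stationarity OK
Primal feasibility (all g_i <= 0): OK
Dual feasibility (all lambda_i >= 0): OK
Complementary slackness (lambda_i * g_i(x) = 0 for all i): OK

Verdict: yes, KKT holds.

yes


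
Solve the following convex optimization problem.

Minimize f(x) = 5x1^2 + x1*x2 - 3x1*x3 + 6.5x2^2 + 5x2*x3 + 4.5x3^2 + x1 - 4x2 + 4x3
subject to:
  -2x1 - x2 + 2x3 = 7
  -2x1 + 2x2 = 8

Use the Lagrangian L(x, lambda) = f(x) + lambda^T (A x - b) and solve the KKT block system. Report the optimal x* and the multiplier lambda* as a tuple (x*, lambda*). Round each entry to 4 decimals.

Form the Lagrangian:
  L(x, lambda) = (1/2) x^T Q x + c^T x + lambda^T (A x - b)
Stationarity (grad_x L = 0): Q x + c + A^T lambda = 0.
Primal feasibility: A x = b.

This gives the KKT block system:
  [ Q   A^T ] [ x     ]   [-c ]
  [ A    0  ] [ lambda ] = [ b ]

Solving the linear system:
  x*      = (-3.4, 0.6, 0.4)
  lambda* = (-10.4, -6.4)
  f(x*)   = 59.9

x* = (-3.4, 0.6, 0.4), lambda* = (-10.4, -6.4)


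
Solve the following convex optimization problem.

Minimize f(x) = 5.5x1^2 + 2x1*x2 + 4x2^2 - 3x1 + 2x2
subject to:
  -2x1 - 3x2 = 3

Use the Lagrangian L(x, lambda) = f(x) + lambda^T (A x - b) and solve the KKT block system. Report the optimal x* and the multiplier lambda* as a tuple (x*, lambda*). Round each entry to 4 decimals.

Form the Lagrangian:
  L(x, lambda) = (1/2) x^T Q x + c^T x + lambda^T (A x - b)
Stationarity (grad_x L = 0): Q x + c + A^T lambda = 0.
Primal feasibility: A x = b.

This gives the KKT block system:
  [ Q   A^T ] [ x     ]   [-c ]
  [ A    0  ] [ lambda ] = [ b ]

Solving the linear system:
  x*      = (0.0841, -1.0561)
  lambda* = (-2.0935)
  f(x*)   = 1.9579

x* = (0.0841, -1.0561), lambda* = (-2.0935)


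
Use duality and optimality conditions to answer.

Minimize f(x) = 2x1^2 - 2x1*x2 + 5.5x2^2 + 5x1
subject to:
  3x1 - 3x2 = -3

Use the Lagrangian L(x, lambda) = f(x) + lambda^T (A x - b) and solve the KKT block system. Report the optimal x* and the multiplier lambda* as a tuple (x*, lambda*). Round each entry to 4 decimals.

Form the Lagrangian:
  L(x, lambda) = (1/2) x^T Q x + c^T x + lambda^T (A x - b)
Stationarity (grad_x L = 0): Q x + c + A^T lambda = 0.
Primal feasibility: A x = b.

This gives the KKT block system:
  [ Q   A^T ] [ x     ]   [-c ]
  [ A    0  ] [ lambda ] = [ b ]

Solving the linear system:
  x*      = (-1.2727, -0.2727)
  lambda* = (-0.1515)
  f(x*)   = -3.4091

x* = (-1.2727, -0.2727), lambda* = (-0.1515)


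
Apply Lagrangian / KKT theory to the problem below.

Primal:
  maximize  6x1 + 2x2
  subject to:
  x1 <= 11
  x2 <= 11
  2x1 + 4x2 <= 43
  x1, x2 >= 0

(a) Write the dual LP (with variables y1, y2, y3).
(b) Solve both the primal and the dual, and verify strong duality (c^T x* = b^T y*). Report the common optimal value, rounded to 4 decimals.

The standard primal-dual pair for 'max c^T x s.t. A x <= b, x >= 0' is:
  Dual:  min b^T y  s.t.  A^T y >= c,  y >= 0.

So the dual LP is:
  minimize  11y1 + 11y2 + 43y3
  subject to:
    y1 + 2y3 >= 6
    y2 + 4y3 >= 2
    y1, y2, y3 >= 0

Solving the primal: x* = (11, 5.25).
  primal value c^T x* = 76.5.
Solving the dual: y* = (5, 0, 0.5).
  dual value b^T y* = 76.5.
Strong duality: c^T x* = b^T y*. Confirmed.

76.5


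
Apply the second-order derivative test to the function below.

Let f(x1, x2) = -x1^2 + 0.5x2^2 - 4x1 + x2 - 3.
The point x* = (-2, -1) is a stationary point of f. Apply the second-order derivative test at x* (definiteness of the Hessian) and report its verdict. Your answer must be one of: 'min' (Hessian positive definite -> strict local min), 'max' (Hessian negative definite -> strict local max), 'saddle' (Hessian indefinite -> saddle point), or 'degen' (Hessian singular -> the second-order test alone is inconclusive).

Compute the Hessian H = grad^2 f:
  H = [[-2, 0], [0, 1]]
Verify stationarity: grad f(x*) = H x* + g = (0, 0).
Eigenvalues of H: -2, 1.
Eigenvalues have mixed signs, so H is indefinite -> x* is a saddle point.

saddle


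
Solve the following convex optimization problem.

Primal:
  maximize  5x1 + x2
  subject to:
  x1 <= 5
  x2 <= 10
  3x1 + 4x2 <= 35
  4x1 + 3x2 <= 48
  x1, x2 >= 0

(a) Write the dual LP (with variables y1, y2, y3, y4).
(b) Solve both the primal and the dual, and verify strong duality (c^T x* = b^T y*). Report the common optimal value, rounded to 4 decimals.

The standard primal-dual pair for 'max c^T x s.t. A x <= b, x >= 0' is:
  Dual:  min b^T y  s.t.  A^T y >= c,  y >= 0.

So the dual LP is:
  minimize  5y1 + 10y2 + 35y3 + 48y4
  subject to:
    y1 + 3y3 + 4y4 >= 5
    y2 + 4y3 + 3y4 >= 1
    y1, y2, y3, y4 >= 0

Solving the primal: x* = (5, 5).
  primal value c^T x* = 30.
Solving the dual: y* = (4.25, 0, 0.25, 0).
  dual value b^T y* = 30.
Strong duality: c^T x* = b^T y*. Confirmed.

30


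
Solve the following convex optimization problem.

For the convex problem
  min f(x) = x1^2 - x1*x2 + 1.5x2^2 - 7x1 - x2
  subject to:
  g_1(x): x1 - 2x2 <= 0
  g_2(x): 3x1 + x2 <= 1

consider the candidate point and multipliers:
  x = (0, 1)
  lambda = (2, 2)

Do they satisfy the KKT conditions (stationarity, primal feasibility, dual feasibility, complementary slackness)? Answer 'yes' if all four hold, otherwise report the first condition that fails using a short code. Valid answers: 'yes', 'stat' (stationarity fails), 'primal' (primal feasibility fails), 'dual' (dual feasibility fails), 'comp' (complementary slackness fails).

Gradient of f: grad f(x) = Q x + c = (-8, 2)
Constraint values g_i(x) = a_i^T x - b_i:
  g_1((0, 1)) = -2
  g_2((0, 1)) = 0
Stationarity residual: grad f(x) + sum_i lambda_i a_i = (0, 0)
  -> stationarity OK
Primal feasibility (all g_i <= 0): OK
Dual feasibility (all lambda_i >= 0): OK
Complementary slackness (lambda_i * g_i(x) = 0 for all i): FAILS

Verdict: the first failing condition is complementary_slackness -> comp.

comp


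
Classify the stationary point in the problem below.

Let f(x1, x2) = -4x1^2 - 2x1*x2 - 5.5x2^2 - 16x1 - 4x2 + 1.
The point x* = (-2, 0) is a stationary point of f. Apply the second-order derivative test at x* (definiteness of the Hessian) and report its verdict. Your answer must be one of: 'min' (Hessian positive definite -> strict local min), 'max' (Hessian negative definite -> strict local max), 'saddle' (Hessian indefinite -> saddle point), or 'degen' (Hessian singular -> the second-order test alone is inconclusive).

Compute the Hessian H = grad^2 f:
  H = [[-8, -2], [-2, -11]]
Verify stationarity: grad f(x*) = H x* + g = (0, 0).
Eigenvalues of H: -12, -7.
Both eigenvalues < 0, so H is negative definite -> x* is a strict local max.

max


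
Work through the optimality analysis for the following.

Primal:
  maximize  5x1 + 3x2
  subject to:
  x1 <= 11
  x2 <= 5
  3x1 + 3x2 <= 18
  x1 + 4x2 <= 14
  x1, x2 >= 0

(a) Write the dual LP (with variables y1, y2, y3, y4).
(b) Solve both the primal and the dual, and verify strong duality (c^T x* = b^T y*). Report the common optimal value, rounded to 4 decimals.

The standard primal-dual pair for 'max c^T x s.t. A x <= b, x >= 0' is:
  Dual:  min b^T y  s.t.  A^T y >= c,  y >= 0.

So the dual LP is:
  minimize  11y1 + 5y2 + 18y3 + 14y4
  subject to:
    y1 + 3y3 + y4 >= 5
    y2 + 3y3 + 4y4 >= 3
    y1, y2, y3, y4 >= 0

Solving the primal: x* = (6, 0).
  primal value c^T x* = 30.
Solving the dual: y* = (0, 0, 1.6667, 0).
  dual value b^T y* = 30.
Strong duality: c^T x* = b^T y*. Confirmed.

30


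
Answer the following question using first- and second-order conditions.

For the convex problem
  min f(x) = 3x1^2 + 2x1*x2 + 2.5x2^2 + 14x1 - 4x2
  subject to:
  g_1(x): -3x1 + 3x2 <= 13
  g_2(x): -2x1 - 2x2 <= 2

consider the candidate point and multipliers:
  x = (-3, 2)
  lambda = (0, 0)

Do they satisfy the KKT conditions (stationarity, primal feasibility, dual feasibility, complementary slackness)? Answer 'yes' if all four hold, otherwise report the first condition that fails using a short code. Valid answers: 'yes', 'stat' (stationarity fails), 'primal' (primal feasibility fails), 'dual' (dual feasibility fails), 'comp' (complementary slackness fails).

Gradient of f: grad f(x) = Q x + c = (0, 0)
Constraint values g_i(x) = a_i^T x - b_i:
  g_1((-3, 2)) = 2
  g_2((-3, 2)) = 0
Stationarity residual: grad f(x) + sum_i lambda_i a_i = (0, 0)
  -> stationarity OK
Primal feasibility (all g_i <= 0): FAILS
Dual feasibility (all lambda_i >= 0): OK
Complementary slackness (lambda_i * g_i(x) = 0 for all i): OK

Verdict: the first failing condition is primal_feasibility -> primal.

primal


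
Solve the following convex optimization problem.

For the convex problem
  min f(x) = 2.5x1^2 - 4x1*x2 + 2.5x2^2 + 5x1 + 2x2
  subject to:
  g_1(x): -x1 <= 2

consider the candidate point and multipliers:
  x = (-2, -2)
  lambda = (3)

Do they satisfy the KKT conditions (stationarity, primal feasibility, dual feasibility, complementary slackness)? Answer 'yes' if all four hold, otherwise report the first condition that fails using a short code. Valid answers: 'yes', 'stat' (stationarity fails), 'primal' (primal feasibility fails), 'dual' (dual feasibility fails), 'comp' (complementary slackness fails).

Gradient of f: grad f(x) = Q x + c = (3, 0)
Constraint values g_i(x) = a_i^T x - b_i:
  g_1((-2, -2)) = 0
Stationarity residual: grad f(x) + sum_i lambda_i a_i = (0, 0)
  -> stationarity OK
Primal feasibility (all g_i <= 0): OK
Dual feasibility (all lambda_i >= 0): OK
Complementary slackness (lambda_i * g_i(x) = 0 for all i): OK

Verdict: yes, KKT holds.

yes


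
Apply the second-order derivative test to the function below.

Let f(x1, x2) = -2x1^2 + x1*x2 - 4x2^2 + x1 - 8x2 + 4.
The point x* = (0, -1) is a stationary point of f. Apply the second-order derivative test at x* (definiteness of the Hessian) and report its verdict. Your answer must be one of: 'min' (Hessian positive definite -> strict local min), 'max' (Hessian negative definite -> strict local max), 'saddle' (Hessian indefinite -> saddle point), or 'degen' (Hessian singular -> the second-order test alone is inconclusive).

Compute the Hessian H = grad^2 f:
  H = [[-4, 1], [1, -8]]
Verify stationarity: grad f(x*) = H x* + g = (0, 0).
Eigenvalues of H: -8.2361, -3.7639.
Both eigenvalues < 0, so H is negative definite -> x* is a strict local max.

max


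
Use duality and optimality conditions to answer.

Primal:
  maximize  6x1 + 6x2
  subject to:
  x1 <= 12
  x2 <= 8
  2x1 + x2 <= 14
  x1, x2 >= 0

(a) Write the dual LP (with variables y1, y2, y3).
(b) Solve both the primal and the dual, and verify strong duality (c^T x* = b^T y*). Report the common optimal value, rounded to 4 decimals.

The standard primal-dual pair for 'max c^T x s.t. A x <= b, x >= 0' is:
  Dual:  min b^T y  s.t.  A^T y >= c,  y >= 0.

So the dual LP is:
  minimize  12y1 + 8y2 + 14y3
  subject to:
    y1 + 2y3 >= 6
    y2 + y3 >= 6
    y1, y2, y3 >= 0

Solving the primal: x* = (3, 8).
  primal value c^T x* = 66.
Solving the dual: y* = (0, 3, 3).
  dual value b^T y* = 66.
Strong duality: c^T x* = b^T y*. Confirmed.

66


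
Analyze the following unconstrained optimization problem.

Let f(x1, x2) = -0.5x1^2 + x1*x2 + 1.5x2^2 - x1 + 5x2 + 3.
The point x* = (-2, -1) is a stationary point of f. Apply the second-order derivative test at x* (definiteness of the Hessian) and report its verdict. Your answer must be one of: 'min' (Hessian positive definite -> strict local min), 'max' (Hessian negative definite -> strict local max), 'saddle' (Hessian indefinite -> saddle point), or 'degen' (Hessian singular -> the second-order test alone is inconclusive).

Compute the Hessian H = grad^2 f:
  H = [[-1, 1], [1, 3]]
Verify stationarity: grad f(x*) = H x* + g = (0, 0).
Eigenvalues of H: -1.2361, 3.2361.
Eigenvalues have mixed signs, so H is indefinite -> x* is a saddle point.

saddle


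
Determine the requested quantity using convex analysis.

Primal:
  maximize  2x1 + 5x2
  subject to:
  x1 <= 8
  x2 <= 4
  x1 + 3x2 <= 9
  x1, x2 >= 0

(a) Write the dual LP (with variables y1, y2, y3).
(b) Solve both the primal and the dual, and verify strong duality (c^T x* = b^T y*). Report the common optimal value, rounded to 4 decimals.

The standard primal-dual pair for 'max c^T x s.t. A x <= b, x >= 0' is:
  Dual:  min b^T y  s.t.  A^T y >= c,  y >= 0.

So the dual LP is:
  minimize  8y1 + 4y2 + 9y3
  subject to:
    y1 + y3 >= 2
    y2 + 3y3 >= 5
    y1, y2, y3 >= 0

Solving the primal: x* = (8, 0.3333).
  primal value c^T x* = 17.6667.
Solving the dual: y* = (0.3333, 0, 1.6667).
  dual value b^T y* = 17.6667.
Strong duality: c^T x* = b^T y*. Confirmed.

17.6667


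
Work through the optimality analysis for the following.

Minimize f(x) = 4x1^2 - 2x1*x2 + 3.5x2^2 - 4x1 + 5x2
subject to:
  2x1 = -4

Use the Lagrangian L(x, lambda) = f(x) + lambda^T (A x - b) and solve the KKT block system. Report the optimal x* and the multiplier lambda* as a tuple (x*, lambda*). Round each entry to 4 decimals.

Form the Lagrangian:
  L(x, lambda) = (1/2) x^T Q x + c^T x + lambda^T (A x - b)
Stationarity (grad_x L = 0): Q x + c + A^T lambda = 0.
Primal feasibility: A x = b.

This gives the KKT block system:
  [ Q   A^T ] [ x     ]   [-c ]
  [ A    0  ] [ lambda ] = [ b ]

Solving the linear system:
  x*      = (-2, -1.2857)
  lambda* = (8.7143)
  f(x*)   = 18.2143

x* = (-2, -1.2857), lambda* = (8.7143)


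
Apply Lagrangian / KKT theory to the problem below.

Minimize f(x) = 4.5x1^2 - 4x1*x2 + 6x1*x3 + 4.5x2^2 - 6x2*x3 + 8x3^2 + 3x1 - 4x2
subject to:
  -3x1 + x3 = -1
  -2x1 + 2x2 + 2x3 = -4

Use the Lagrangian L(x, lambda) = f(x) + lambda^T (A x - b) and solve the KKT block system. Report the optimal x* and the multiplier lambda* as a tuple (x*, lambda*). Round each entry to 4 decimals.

Form the Lagrangian:
  L(x, lambda) = (1/2) x^T Q x + c^T x + lambda^T (A x - b)
Stationarity (grad_x L = 0): Q x + c + A^T lambda = 0.
Primal feasibility: A x = b.

This gives the KKT block system:
  [ Q   A^T ] [ x     ]   [-c ]
  [ A    0  ] [ lambda ] = [ b ]

Solving the linear system:
  x*      = (0.0479, -1.0958, -0.8562)
  lambda* = (-2.0799, 4.4585)
  f(x*)   = 10.1406

x* = (0.0479, -1.0958, -0.8562), lambda* = (-2.0799, 4.4585)


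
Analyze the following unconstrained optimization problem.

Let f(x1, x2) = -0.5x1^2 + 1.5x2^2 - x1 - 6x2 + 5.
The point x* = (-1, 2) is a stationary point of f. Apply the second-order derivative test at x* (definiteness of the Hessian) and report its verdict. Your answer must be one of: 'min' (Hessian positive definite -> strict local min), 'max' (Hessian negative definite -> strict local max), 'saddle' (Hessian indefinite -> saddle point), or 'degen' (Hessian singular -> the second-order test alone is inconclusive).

Compute the Hessian H = grad^2 f:
  H = [[-1, 0], [0, 3]]
Verify stationarity: grad f(x*) = H x* + g = (0, 0).
Eigenvalues of H: -1, 3.
Eigenvalues have mixed signs, so H is indefinite -> x* is a saddle point.

saddle


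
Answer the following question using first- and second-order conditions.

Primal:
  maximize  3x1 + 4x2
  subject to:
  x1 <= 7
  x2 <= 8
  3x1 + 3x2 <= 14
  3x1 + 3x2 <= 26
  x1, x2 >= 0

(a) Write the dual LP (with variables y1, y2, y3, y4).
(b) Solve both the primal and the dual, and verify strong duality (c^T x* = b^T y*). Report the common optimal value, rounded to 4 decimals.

The standard primal-dual pair for 'max c^T x s.t. A x <= b, x >= 0' is:
  Dual:  min b^T y  s.t.  A^T y >= c,  y >= 0.

So the dual LP is:
  minimize  7y1 + 8y2 + 14y3 + 26y4
  subject to:
    y1 + 3y3 + 3y4 >= 3
    y2 + 3y3 + 3y4 >= 4
    y1, y2, y3, y4 >= 0

Solving the primal: x* = (0, 4.6667).
  primal value c^T x* = 18.6667.
Solving the dual: y* = (0, 0, 1.3333, 0).
  dual value b^T y* = 18.6667.
Strong duality: c^T x* = b^T y*. Confirmed.

18.6667


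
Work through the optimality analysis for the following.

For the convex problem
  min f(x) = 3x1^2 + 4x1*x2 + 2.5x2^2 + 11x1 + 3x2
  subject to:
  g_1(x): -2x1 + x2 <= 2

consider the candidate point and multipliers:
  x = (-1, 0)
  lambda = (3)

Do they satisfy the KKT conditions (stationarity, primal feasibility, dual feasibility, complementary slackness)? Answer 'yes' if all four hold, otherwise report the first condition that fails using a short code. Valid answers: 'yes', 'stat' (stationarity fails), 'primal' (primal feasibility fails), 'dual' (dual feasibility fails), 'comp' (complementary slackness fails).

Gradient of f: grad f(x) = Q x + c = (5, -1)
Constraint values g_i(x) = a_i^T x - b_i:
  g_1((-1, 0)) = 0
Stationarity residual: grad f(x) + sum_i lambda_i a_i = (-1, 2)
  -> stationarity FAILS
Primal feasibility (all g_i <= 0): OK
Dual feasibility (all lambda_i >= 0): OK
Complementary slackness (lambda_i * g_i(x) = 0 for all i): OK

Verdict: the first failing condition is stationarity -> stat.

stat
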